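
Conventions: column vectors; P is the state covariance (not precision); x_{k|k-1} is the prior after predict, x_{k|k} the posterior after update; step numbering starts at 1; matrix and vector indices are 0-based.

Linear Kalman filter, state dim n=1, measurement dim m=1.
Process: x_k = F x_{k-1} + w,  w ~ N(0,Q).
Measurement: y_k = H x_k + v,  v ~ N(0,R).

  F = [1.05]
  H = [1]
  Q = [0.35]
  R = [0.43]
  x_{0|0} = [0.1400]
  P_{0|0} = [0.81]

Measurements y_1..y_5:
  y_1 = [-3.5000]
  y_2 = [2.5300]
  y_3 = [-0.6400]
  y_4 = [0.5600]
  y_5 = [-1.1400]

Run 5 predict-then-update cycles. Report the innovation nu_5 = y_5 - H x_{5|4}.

innov = [-1.4220]

step 1: x^-=[0.1470]  P^-=[1.2430]  S=[1.6730]  K=[0.7430]  nu=[-3.6470]  x^+=[-2.5626]  P^+=[0.3195]
step 2: x^-=[-2.6908]  P^-=[0.7022]  S=[1.1322]  K=[0.6202]  nu=[5.2208]  x^+=[0.5472]  P^+=[0.2667]
step 3: x^-=[0.5746]  P^-=[0.6440]  S=[1.0740]  K=[0.5996]  nu=[-1.2146]  x^+=[-0.1537]  P^+=[0.2578]
step 4: x^-=[-0.1614]  P^-=[0.6343]  S=[1.0643]  K=[0.5960]  nu=[0.7214]  x^+=[0.2685]  P^+=[0.2563]
step 5: x^-=[0.2820]  P^-=[0.6325]  S=[1.0625]  K=[0.5953]  nu=[-1.4220]  x^+=[-0.5645]  P^+=[0.2560]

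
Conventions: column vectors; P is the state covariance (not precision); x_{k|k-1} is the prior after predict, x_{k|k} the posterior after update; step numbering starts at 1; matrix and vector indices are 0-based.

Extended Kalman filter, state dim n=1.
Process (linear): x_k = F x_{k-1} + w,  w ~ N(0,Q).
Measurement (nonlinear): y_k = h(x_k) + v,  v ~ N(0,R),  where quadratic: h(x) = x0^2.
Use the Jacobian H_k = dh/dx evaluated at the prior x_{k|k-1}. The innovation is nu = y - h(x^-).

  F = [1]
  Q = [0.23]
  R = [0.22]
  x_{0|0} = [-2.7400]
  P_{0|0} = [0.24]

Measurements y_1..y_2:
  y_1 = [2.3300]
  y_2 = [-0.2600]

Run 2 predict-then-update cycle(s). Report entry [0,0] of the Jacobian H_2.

step 1: x^-=[-2.7400]  P^-=[0.4700]  H_jac=[-5.4800]  S=[14.3343]  K=[-0.1797]  nu=[-5.1776]  x^+=[-1.8097]  P^+=[0.0072]
step 2: x^-=[-1.8097]  P^-=[0.2372]  H_jac=[-3.6194]  S=[3.3275]  K=[-0.2580]  nu=[-3.5350]  x^+=[-0.8976]  P^+=[0.0157]

H_jac[0,0] = -3.6194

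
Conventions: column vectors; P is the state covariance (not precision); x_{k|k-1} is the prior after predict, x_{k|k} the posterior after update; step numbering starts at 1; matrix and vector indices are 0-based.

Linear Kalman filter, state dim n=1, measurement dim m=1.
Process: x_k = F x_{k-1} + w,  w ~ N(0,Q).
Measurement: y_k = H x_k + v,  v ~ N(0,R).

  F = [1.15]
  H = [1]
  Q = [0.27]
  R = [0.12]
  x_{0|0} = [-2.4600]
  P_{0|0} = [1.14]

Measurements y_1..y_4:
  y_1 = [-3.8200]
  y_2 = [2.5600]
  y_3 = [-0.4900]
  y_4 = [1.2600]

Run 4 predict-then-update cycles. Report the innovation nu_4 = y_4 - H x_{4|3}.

innov = [1.3742]

step 1: x^-=[-2.8290]  P^-=[1.7776]  S=[1.8976]  K=[0.9368]  nu=[-0.9910]  x^+=[-3.7573]  P^+=[0.1124]
step 2: x^-=[-4.3209]  P^-=[0.4187]  S=[0.5387]  K=[0.7772]  nu=[6.8809]  x^+=[1.0271]  P^+=[0.0933]
step 3: x^-=[1.1812]  P^-=[0.3933]  S=[0.5133]  K=[0.7662]  nu=[-1.6712]  x^+=[-0.0993]  P^+=[0.0919]
step 4: x^-=[-0.1142]  P^-=[0.3916]  S=[0.5116]  K=[0.7654]  nu=[1.3742]  x^+=[0.9377]  P^+=[0.0919]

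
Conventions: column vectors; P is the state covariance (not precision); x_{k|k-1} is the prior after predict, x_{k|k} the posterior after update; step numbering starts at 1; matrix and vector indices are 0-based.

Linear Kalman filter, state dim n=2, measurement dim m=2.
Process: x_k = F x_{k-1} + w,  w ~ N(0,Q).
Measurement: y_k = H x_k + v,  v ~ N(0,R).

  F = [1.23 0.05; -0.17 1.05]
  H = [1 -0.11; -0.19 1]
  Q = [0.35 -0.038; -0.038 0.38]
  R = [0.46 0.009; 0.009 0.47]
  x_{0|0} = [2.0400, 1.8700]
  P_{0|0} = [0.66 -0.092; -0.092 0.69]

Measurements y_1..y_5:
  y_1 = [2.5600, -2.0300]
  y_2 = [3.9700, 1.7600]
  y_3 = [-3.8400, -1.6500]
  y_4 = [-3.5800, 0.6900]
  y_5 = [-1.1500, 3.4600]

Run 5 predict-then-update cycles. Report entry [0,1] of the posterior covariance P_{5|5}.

P_post[0,1] = 0.0534

step 1: x^-=[2.6027, 1.6167]  P^-=[1.3389 -0.2578; -0.2578 1.1926]  S=[1.8701 -0.6398; -0.6398 1.8089]  K=[0.7216 -0.0279; 0.0305 0.6972]  nu=[0.1351, -3.1522]  x^+=[2.7883, -0.5768]  P^+=[0.3380 0.0576; 0.0576 0.3389]
step 2: x^-=[3.4008, -1.0796]  P^-=[0.8693 -0.0170; -0.0170 0.7428]  S=[1.3420 -0.2552; -0.2552 1.2507]  K=[0.6465 -0.0137; 0.0415 0.6050]  nu=[0.4505, 3.4858]  x^+=[3.6442, 1.0480]  P^+=[0.3036 0.0570; 0.0570 0.2956]
step 3: x^-=[4.5348, 0.4808]  P^-=[0.8170 -0.0128; -0.0128 0.6943]  S=[1.2882 -0.2356; -0.2356 1.1986]  K=[0.6324 -0.0158; 0.0385 0.5888]  nu=[-8.3219, -1.2692]  x^+=[-0.7080, -0.5870]  P^+=[0.2968 0.0546; 0.0546 0.2875]
step 4: x^-=[-0.9002, -0.4960]  P^-=[0.8064 -0.0149; -0.0149 0.6860]  S=[1.2780 -0.2349; -0.2349 1.1908]  K=[0.6292 -0.0171; 0.0370 0.5858]  nu=[-2.7344, 1.0150]  x^+=[-2.6378, -0.0025]  P^+=[0.2952 0.0537; 0.0537 0.2859]
step 5: x^-=[-3.2447, 0.4458]  P^-=[0.8039 -0.0158; -0.0158 0.6845]  S=[1.2756 -0.2351; -0.2351 1.1895]  K=[0.6283 -0.0175; 0.0365 0.5852]  nu=[2.1437, 2.3978]  x^+=[-1.9396, 1.9270]  P^+=[0.2948 0.0534; 0.0534 0.2855]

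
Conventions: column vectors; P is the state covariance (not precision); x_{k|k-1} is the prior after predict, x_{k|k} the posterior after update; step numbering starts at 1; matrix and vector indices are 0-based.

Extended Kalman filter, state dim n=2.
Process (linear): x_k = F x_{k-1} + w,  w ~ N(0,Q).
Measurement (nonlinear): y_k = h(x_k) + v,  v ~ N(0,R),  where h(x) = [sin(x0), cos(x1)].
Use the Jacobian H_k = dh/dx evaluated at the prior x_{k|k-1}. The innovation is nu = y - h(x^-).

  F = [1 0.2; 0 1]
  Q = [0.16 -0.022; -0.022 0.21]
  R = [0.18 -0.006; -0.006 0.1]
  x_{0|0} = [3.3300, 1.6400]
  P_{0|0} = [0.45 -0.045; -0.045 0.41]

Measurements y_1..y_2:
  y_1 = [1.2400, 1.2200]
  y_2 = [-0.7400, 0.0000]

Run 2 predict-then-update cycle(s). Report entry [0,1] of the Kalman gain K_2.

K[0,1] = -0.0108

step 1: x^-=[3.6580, 1.6400]  P^-=[0.6084 0.0150; 0.0150 0.6200]  H_jac=[-0.8696 0.0000; 0.0000 -0.9976]  S=[0.6401 0.0070; 0.0070 0.7170]  K=[-0.8264 -0.0128; -0.0109 -0.8625]  nu=[1.7338, 1.2891]  x^+=[2.2087, 0.5092]  P^+=[0.1710 -0.0037; -0.0037 0.0864]
step 2: x^-=[2.3105, 0.5092]  P^-=[0.3330 -0.0084; -0.0084 0.2964]  H_jac=[-0.6741 0.0000; 0.0000 -0.4875]  S=[0.3313 -0.0088; -0.0088 0.1704]  K=[-0.6778 -0.0108; -0.0053 -0.8480]  nu=[-1.4787, -0.8732]  x^+=[3.3221, 1.2575]  P^+=[0.1809 -0.0061; -0.0061 0.1739]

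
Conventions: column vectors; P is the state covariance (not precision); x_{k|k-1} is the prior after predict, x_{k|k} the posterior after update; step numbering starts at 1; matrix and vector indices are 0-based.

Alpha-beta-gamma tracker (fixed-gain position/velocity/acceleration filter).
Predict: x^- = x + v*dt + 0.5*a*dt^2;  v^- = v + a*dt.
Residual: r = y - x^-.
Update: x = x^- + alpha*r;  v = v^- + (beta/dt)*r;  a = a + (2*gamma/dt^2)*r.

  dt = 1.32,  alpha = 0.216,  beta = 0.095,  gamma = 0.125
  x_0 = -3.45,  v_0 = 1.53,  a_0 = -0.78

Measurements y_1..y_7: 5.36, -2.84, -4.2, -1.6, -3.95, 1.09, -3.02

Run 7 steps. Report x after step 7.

x_post = -9.9983

step 1: x_pred=-2.1099  r=7.4699  x^+=-0.4964  v^+=1.0380  a^+=0.2918
step 2: x_pred=1.1279  r=-3.9679  x^+=0.2709  v^+=1.1376  a^+=-0.2775
step 3: x_pred=1.5307  r=-5.7307  x^+=0.2929  v^+=0.3588  a^+=-1.0998
step 4: x_pred=-0.1916  r=-1.4084  x^+=-0.4958  v^+=-1.1943  a^+=-1.3019
step 5: x_pred=-3.2064  r=-0.7436  x^+=-3.3670  v^+=-2.9662  a^+=-1.4085
step 6: x_pred=-8.5096  r=9.5996  x^+=-6.4361  v^+=-4.1346  a^+=-0.0312
step 7: x_pred=-11.9209  r=8.9009  x^+=-9.9983  v^+=-3.5352  a^+=1.2459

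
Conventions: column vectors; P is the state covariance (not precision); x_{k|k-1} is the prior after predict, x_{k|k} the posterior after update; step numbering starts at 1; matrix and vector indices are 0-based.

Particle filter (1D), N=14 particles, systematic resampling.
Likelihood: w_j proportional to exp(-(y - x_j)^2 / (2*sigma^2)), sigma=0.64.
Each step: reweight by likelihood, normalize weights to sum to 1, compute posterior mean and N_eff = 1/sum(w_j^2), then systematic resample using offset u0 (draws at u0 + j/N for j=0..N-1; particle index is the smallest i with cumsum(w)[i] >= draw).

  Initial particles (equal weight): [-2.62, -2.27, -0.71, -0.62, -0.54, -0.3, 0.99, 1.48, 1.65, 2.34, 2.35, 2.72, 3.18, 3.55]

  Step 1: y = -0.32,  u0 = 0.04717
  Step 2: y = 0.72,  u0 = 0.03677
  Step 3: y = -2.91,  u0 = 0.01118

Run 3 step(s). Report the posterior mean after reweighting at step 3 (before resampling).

step 1: w=[0.0004, 0.0025, 0.2168, 0.2339, 0.2460, 0.2609, 0.0321, 0.0050, 0.0023, 0.0000, 0.0000, 0.0000, 0.0000, 0.0000]  mean=-0.4736  Neff=4.3225  idx=[2, 2, 2, 3, 3, 3, 4, 4, 4, 4, 5, 5, 5, 6]
step 2: w=[0.0283, 0.0283, 0.0283, 0.0383, 0.0383, 0.0383, 0.0494, 0.0494, 0.0494, 0.0494, 0.0963, 0.0963, 0.0963, 0.3138]  mean=-0.0142  Neff=7.0006  idx=[1, 3, 5, 7, 8, 9, 10, 11, 12, 12, 13, 13, 13, 13]
step 3: w=[0.2671, 0.1631, 0.1631, 0.1035, 0.1035, 0.1035, 0.0241, 0.0241, 0.0241, 0.0241, 0.0000, 0.0000, 0.0000, 0.0000]  mean=-0.5884  Neff=6.2892  idx=[0, 0, 0, 0, 1, 1, 2, 2, 2, 3, 4, 4, 5, 7]

post_mean = -0.5884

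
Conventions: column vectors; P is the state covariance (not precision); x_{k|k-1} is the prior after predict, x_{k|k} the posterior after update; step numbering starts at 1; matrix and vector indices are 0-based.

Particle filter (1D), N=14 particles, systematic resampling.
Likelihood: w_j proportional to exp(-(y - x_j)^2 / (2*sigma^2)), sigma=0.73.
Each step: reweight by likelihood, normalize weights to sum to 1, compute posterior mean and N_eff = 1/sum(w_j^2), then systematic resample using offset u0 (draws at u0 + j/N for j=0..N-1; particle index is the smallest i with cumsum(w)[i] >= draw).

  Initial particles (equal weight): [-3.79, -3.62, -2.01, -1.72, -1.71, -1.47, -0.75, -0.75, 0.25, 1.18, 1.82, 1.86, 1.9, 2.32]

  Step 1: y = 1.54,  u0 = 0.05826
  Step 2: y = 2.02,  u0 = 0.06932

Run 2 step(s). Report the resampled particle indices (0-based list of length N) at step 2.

resampled_idx = [1, 3, 4, 4, 5, 6, 7, 8, 9, 10, 11, 12, 13, 13]

step 1: w=[0.0000, 0.0000, 0.0000, 0.0000, 0.0000, 0.0000, 0.0017, 0.0017, 0.0477, 0.2013, 0.2112, 0.2065, 0.2013, 0.1285]  mean=1.6961  Neff=5.3438  idx=[9, 9, 9, 10, 10, 10, 11, 11, 11, 12, 12, 12, 13, 13]
step 2: w=[0.0424, 0.0424, 0.0424, 0.0792, 0.0792, 0.0792, 0.0803, 0.0803, 0.0803, 0.0811, 0.0811, 0.0811, 0.0756, 0.0756]  mean=1.8432  Neff=13.3895  idx=[1, 3, 4, 4, 5, 6, 7, 8, 9, 10, 11, 12, 13, 13]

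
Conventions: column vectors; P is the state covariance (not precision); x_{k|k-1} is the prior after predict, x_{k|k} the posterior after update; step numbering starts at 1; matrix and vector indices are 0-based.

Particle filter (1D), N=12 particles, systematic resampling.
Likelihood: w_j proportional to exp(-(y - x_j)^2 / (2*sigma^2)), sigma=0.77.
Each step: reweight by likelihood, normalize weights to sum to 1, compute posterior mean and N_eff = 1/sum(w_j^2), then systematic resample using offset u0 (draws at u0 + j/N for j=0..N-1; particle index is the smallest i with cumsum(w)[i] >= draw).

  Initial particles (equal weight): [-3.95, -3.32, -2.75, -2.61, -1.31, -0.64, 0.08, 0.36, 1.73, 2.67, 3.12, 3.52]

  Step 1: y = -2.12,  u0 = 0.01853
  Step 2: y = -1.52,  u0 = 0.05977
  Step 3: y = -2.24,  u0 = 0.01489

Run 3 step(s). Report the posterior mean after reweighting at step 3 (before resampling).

step 1: w=[0.0225, 0.1123, 0.2707, 0.3089, 0.2175, 0.0596, 0.0064, 0.0021, 0.0000, 0.0000, 0.0000, 0.0000]  mean=-2.3340  Neff=4.2970  idx=[0, 1, 2, 2, 2, 3, 3, 3, 3, 4, 4, 5]
step 2: w=[0.0014, 0.0135, 0.0579, 0.0579, 0.0579, 0.0761, 0.0761, 0.0761, 0.0761, 0.1997, 0.1997, 0.1079]  mean=-1.9142  Neff=8.0164  idx=[2, 4, 5, 6, 7, 8, 9, 9, 10, 10, 11, 11]
step 3: w=[0.1096, 0.1096, 0.1216, 0.1216, 0.1216, 0.1216, 0.0658, 0.0658, 0.0658, 0.0658, 0.0158, 0.0158]  mean=-2.2365  Neff=9.9090  idx=[0, 0, 1, 2, 3, 3, 4, 5, 5, 6, 8, 9]

post_mean = -2.2365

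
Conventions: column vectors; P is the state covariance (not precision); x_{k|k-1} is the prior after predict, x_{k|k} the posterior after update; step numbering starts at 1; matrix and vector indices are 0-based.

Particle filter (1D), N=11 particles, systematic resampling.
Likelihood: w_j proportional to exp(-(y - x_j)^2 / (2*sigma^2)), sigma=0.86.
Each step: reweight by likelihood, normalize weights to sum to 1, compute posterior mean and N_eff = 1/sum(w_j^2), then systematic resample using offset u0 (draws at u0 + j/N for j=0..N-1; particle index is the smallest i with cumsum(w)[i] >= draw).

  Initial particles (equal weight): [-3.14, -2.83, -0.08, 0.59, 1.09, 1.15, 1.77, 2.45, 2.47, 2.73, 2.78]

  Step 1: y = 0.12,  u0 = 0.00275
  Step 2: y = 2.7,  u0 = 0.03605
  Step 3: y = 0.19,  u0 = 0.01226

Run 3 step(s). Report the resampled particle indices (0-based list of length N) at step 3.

resampled_idx = [0, 0, 1, 2, 3, 4, 5, 6, 7, 8, 10]

step 1: w=[0.0002, 0.0009, 0.3158, 0.2794, 0.1718, 0.1584, 0.0515, 0.0083, 0.0078, 0.0032, 0.0027]  mean=0.6526  Neff=4.2517  idx=[2, 2, 2, 2, 3, 3, 3, 4, 4, 5, 5]
step 2: w=[0.0059, 0.0059, 0.0059, 0.0059, 0.0542, 0.0542, 0.0542, 0.1904, 0.1904, 0.2165, 0.2165]  mean=1.0071  Neff=5.7073  idx=[4, 5, 7, 7, 8, 8, 9, 9, 9, 10, 10]
step 3: w=[0.1322, 0.1322, 0.0852, 0.0852, 0.0852, 0.0852, 0.0790, 0.0790, 0.0790, 0.0790, 0.0790]  mean=0.9815  Neff=10.5089  idx=[0, 0, 1, 2, 3, 4, 5, 6, 7, 8, 10]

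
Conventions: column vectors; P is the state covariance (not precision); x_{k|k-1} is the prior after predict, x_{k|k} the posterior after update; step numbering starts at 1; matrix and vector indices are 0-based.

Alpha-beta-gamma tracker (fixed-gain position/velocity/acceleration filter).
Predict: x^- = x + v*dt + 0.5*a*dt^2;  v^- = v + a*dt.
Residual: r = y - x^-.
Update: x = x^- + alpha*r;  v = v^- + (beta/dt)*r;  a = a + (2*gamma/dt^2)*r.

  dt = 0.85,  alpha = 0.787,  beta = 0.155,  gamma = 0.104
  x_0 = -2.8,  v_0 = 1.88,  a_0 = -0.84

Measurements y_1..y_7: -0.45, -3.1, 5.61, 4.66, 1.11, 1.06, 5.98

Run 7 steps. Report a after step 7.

a_post = 0.2634

step 1: x_pred=-1.5054  r=1.0554  x^+=-0.6748  v^+=1.3585  a^+=-0.5361
step 2: x_pred=0.2862  r=-3.3862  x^+=-2.3787  v^+=0.2853  a^+=-1.5110
step 3: x_pred=-2.6821  r=8.2921  x^+=3.8438  v^+=0.5130  a^+=0.8762
step 4: x_pred=4.5964  r=0.0636  x^+=4.6464  v^+=1.2694  a^+=0.8945
step 5: x_pred=6.0486  r=-4.9386  x^+=2.1619  v^+=1.1292  a^+=-0.5272
step 6: x_pred=2.9313  r=-1.8713  x^+=1.4586  v^+=0.3398  a^+=-1.0659
step 7: x_pred=1.3623  r=4.6177  x^+=4.9964  v^+=0.2758  a^+=0.2634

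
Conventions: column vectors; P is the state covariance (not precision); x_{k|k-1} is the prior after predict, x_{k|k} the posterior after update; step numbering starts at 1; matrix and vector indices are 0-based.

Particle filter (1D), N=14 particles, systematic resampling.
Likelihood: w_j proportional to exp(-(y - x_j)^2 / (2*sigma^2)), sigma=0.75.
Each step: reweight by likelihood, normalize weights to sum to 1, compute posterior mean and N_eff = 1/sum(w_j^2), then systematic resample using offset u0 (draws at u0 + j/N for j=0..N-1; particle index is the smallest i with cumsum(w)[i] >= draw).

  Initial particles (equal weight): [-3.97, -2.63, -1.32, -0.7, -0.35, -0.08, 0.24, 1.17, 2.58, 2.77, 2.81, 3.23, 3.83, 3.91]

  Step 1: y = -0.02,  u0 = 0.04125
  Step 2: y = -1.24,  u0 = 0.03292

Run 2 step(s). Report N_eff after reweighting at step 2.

step 1: w=[0.0000, 0.0006, 0.0553, 0.1648, 0.2257, 0.2478, 0.2341, 0.0706, 0.0006, 0.0002, 0.0002, 0.0000, 0.0000, 0.0000]  mean=-0.1471  Neff=4.9420  idx=[2, 3, 3, 4, 4, 4, 5, 5, 5, 5, 6, 6, 6, 7]
step 2: w=[0.1755, 0.1362, 0.1362, 0.0873, 0.0873, 0.0873, 0.0534, 0.0534, 0.0534, 0.0534, 0.0252, 0.0252, 0.0252, 0.0010]  mean=-0.5118  Neff=9.6066  idx=[0, 0, 1, 1, 2, 2, 3, 3, 4, 5, 6, 8, 9, 11]

N_eff = 9.6066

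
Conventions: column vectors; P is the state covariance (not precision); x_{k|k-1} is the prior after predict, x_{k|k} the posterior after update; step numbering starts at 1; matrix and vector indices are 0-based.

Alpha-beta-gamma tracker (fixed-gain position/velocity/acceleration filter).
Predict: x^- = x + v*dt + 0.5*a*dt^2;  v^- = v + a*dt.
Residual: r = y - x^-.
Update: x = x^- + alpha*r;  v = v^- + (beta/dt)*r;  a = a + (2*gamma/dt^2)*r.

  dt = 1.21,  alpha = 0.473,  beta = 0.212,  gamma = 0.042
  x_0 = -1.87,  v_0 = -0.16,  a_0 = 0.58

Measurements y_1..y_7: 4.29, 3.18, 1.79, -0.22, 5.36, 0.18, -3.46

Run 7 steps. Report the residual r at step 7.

step 1: x_pred=-1.6390  r=5.9290  x^+=1.1654  v^+=1.5806  a^+=0.9202
step 2: x_pred=3.7515  r=-0.5715  x^+=3.4812  v^+=2.5939  a^+=0.8874
step 3: x_pred=7.2694  r=-5.4794  x^+=4.6776  v^+=2.7076  a^+=0.5730
step 4: x_pred=8.3733  r=-8.5933  x^+=4.3086  v^+=1.8953  a^+=0.0800
step 5: x_pred=6.6605  r=-1.3005  x^+=6.0454  v^+=1.7642  a^+=0.0054
step 6: x_pred=8.1840  r=-8.0040  x^+=4.3981  v^+=0.3684  a^+=-0.4538
step 7: x_pred=4.5116  r=-7.9716  x^+=0.7410  v^+=-1.5775  a^+=-0.9112

resid = -7.9716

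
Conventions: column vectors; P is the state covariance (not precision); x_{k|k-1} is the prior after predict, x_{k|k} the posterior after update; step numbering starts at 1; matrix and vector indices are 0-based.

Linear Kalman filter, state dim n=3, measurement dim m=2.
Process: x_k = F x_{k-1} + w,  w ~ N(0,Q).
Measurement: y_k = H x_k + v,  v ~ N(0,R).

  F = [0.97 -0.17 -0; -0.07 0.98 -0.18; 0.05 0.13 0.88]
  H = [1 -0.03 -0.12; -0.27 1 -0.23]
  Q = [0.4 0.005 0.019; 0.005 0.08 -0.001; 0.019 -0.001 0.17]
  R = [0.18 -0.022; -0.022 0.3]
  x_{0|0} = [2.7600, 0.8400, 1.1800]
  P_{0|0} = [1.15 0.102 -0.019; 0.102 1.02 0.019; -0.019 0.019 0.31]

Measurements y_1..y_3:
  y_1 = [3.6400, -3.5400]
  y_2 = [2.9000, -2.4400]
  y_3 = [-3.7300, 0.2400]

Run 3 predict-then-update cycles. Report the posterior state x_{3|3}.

step 1: x^-=[2.5344, 0.4176, 1.2856]  P^-=[1.4779 -0.1409 0.0452; -0.1409 1.0541 0.0972; 0.0452 0.0972 0.4342]  S=[1.6634 -0.6027; -0.6027 1.5218]  K=[0.8835 -0.0118; 0.1681 0.7695; -0.0111 -0.0142]  nu=[1.2724, -2.9776]  x^+=[3.6936, -1.6599, 1.3137]  P^+=[0.1668 0.0344 0.0537; 0.0344 0.2618 0.1103; 0.0537 0.1103 0.4339]
step 2: x^-=[3.8650, -2.1218, 1.1249]  P^-=[0.5531 -0.0228 0.0547; -0.0228 0.3040 0.0532; 0.0547 0.0532 0.5412]  S=[0.7298 -0.2054; -0.2054 0.6677]  K=[0.7356 -0.0504; 0.0800 0.4709; -0.0575 -0.1466]  nu=[-0.8936, 0.9840]  x^+=[3.1579, -1.7298, 1.0320]  P^+=[0.1412 0.0204 0.0591; 0.0204 0.1668 0.0946; 0.0591 0.0946 0.5279]
step 3: x^-=[3.3573, -2.1021, 0.8412]  P^-=[0.5310 -0.0202 0.0608; -0.0202 0.2233 0.0122; 0.0608 0.0122 0.6091]  S=[0.7066 -0.1890; -0.1890 0.6070]  K=[0.7240 -0.0670; 0.0648 0.3924; -0.0889 -0.2654]  nu=[-7.0494, 3.4420]  x^+=[-1.9772, -1.2087, 0.5540]  P^+=[0.1395 0.0155 0.0603; 0.0155 0.1365 0.0696; 0.0603 0.0696 0.5697]

x_post = [-1.9772, -1.2087, 0.5540]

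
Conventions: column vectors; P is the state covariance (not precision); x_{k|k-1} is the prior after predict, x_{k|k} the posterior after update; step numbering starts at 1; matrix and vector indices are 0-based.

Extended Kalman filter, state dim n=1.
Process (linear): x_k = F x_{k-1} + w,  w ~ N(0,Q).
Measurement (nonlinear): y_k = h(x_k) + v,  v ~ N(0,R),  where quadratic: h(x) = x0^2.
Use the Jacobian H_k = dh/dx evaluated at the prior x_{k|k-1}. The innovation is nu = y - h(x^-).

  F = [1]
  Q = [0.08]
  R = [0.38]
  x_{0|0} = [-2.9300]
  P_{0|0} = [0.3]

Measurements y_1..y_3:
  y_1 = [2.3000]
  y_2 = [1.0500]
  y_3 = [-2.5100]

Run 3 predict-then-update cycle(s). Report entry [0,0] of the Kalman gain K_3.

K[0,0] = -0.2426

step 1: x^-=[-2.9300]  P^-=[0.3800]  H_jac=[-5.8600]  S=[13.4290]  K=[-0.1658]  nu=[-6.2849]  x^+=[-1.8878]  P^+=[0.0108]
step 2: x^-=[-1.8878]  P^-=[0.0908]  H_jac=[-3.7757]  S=[1.6738]  K=[-0.2047]  nu=[-2.5139]  x^+=[-1.3732]  P^+=[0.0206]
step 3: x^-=[-1.3732]  P^-=[0.1006]  H_jac=[-2.7464]  S=[1.1388]  K=[-0.2426]  nu=[-4.3956]  x^+=[-0.3067]  P^+=[0.0336]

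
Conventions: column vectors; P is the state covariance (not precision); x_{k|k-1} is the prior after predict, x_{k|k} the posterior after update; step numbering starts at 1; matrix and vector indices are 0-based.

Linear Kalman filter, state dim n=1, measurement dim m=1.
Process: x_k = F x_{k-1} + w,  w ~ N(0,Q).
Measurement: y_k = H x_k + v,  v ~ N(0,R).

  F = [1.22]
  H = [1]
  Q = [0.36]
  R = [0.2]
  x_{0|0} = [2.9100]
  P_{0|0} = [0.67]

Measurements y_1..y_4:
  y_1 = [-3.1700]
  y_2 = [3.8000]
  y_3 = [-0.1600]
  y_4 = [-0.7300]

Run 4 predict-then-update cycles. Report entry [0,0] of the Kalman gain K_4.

step 1: x^-=[3.5502]  P^-=[1.3572]  S=[1.5572]  K=[0.8716]  nu=[-6.7202]  x^+=[-2.3069]  P^+=[0.1743]
step 2: x^-=[-2.8144]  P^-=[0.6194]  S=[0.8194]  K=[0.7559]  nu=[6.6144]  x^+=[2.1856]  P^+=[0.1512]
step 3: x^-=[2.6665]  P^-=[0.5850]  S=[0.7850]  K=[0.7452]  nu=[-2.8265]  x^+=[0.5601]  P^+=[0.1490]
step 4: x^-=[0.6833]  P^-=[0.5818]  S=[0.7818]  K=[0.7442]  nu=[-1.4133]  x^+=[-0.3685]  P^+=[0.1488]

K[0,0] = 0.7442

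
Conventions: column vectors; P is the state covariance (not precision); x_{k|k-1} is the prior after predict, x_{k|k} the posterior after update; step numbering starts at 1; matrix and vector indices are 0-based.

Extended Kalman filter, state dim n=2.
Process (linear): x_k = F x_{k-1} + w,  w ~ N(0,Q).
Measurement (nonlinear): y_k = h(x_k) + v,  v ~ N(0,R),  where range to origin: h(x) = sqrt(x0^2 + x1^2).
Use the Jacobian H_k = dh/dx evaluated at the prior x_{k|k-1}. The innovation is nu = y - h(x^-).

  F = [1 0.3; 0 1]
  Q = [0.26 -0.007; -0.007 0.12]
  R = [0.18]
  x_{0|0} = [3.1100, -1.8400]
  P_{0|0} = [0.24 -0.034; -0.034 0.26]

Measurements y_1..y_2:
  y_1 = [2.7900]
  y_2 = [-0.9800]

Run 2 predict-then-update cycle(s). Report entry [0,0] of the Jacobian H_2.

H_jac[0,0] = 0.7237

step 1: x^-=[2.5580, -1.8400]  P^-=[0.5030 0.0370; 0.0370 0.3800]  H_jac=[0.8118 -0.5839]  S=[0.6060]  K=[0.6382; -0.3166]  nu=[-0.3610]  x^+=[2.3276, -1.7257]  P^+=[0.2562 0.1594; 0.1594 0.3193]
step 2: x^-=[1.8099, -1.7257]  P^-=[0.6406 0.2482; 0.2482 0.4393]  H_jac=[0.7237 -0.6901]  S=[0.4768]  K=[0.6131; -0.2590]  nu=[-3.4807]  x^+=[-0.3243, -0.8243]  P^+=[0.4614 0.3239; 0.3239 0.4073]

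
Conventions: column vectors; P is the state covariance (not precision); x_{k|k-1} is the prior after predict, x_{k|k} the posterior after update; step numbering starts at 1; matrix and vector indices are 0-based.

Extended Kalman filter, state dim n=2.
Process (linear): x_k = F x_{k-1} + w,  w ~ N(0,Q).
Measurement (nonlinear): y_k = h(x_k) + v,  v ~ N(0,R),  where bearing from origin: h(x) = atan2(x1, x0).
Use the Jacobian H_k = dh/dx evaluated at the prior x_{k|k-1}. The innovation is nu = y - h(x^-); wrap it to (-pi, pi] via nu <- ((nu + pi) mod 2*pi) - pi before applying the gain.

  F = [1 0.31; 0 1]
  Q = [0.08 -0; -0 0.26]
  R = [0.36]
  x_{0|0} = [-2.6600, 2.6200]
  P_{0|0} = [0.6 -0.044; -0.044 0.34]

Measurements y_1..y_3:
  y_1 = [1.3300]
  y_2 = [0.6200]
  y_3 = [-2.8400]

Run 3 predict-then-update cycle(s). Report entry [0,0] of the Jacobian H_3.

step 1: x^-=[-1.8478, 2.6200]  P^-=[0.6854 0.0614; 0.0614 0.6000]  H_jac=[-0.2549 -0.1798]  S=[0.4295]  K=[-0.4324; -0.2875]  nu=[-0.8550]  x^+=[-1.4781, 2.8659]  P^+=[0.6051 0.0080; 0.0080 0.5645]
step 2: x^-=[-0.5897, 2.8659]  P^-=[0.7443 0.1830; 0.1830 0.8245]  H_jac=[-0.3348 -0.0689]  S=[0.4558]  K=[-0.5743; -0.2590]  nu=[-1.1537]  x^+=[0.0730, 3.1647]  P^+=[0.5939 0.1152; 0.1152 0.7939]
step 3: x^-=[1.0540, 3.1647]  P^-=[0.8216 0.3613; 0.3613 1.0539]  H_jac=[-0.2844 0.0947]  S=[0.4165]  K=[-0.4790; -0.0070]  nu=[2.1939]  x^+=[0.0032, 3.1493]  P^+=[0.7261 0.3599; 0.3599 1.0539]

H_jac[0,0] = -0.2844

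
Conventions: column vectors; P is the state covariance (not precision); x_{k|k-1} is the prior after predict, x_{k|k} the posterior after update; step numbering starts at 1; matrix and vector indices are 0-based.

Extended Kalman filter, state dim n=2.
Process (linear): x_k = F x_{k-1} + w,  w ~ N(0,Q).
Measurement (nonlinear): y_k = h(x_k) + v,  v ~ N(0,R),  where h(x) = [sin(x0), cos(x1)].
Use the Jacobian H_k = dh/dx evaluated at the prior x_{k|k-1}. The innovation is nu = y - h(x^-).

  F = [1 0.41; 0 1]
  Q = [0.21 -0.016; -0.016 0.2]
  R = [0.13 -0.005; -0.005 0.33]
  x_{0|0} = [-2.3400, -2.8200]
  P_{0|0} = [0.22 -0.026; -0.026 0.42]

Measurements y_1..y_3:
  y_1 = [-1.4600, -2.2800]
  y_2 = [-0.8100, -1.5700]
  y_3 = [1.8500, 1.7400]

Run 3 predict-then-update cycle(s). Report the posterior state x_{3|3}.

step 1: x^-=[-3.4962, -2.8200]  P^-=[0.4793 0.1302; 0.1302 0.6200]  H_jac=[-0.9378 0.0000; 0.0000 0.3161]  S=[0.5515 -0.0436; -0.0436 0.3919]  K=[-0.8138 0.0145; -0.1835 0.4796]  nu=[-1.8072, -1.3313]  x^+=[-2.0447, -3.1269]  P^+=[0.1129 0.0280; 0.0280 0.5036]
step 2: x^-=[-3.3267, -3.1269]  P^-=[0.4305 0.2185; 0.2185 0.7036]  H_jac=[-0.9829 0.0000; 0.0000 0.0147]  S=[0.5459 -0.0082; -0.0082 0.3302]  K=[-0.7753 -0.0094; -0.3930 0.0217]  nu=[-0.9941, -0.5701]  x^+=[-2.5507, -2.7485]  P^+=[0.1025 0.0521; 0.0521 0.6190]
step 3: x^-=[-3.6776, -2.7485]  P^-=[0.4593 0.2899; 0.2899 0.8190]  H_jac=[-0.8598 0.0000; 0.0000 0.3830]  S=[0.4695 -0.1005; -0.1005 0.4502]  K=[-0.8278 0.0619; -0.4009 0.6074]  nu=[1.3393, 2.6637]  x^+=[-4.6213, -1.6675]  P^+=[0.1255 0.0641; 0.0641 0.5285]

x_post = [-4.6213, -1.6675]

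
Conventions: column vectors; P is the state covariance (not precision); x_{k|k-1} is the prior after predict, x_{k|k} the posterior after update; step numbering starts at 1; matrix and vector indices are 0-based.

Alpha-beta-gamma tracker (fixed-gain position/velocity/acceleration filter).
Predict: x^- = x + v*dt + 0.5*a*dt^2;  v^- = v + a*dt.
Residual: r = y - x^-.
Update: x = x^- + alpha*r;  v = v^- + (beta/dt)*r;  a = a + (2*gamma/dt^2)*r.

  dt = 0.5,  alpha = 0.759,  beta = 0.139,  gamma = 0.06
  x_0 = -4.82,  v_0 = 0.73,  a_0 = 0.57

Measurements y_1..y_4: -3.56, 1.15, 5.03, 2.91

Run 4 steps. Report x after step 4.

x_post = 4.0054

step 1: x_pred=-4.3838  r=0.8237  x^+=-3.7585  v^+=1.2440  a^+=0.9654
step 2: x_pred=-3.0158  r=4.1658  x^+=0.1460  v^+=2.8848  a^+=2.9650
step 3: x_pred=1.9591  r=3.0709  x^+=4.2899  v^+=5.2210  a^+=4.4391
step 4: x_pred=7.4553  r=-4.5453  x^+=4.0054  v^+=6.1770  a^+=2.2573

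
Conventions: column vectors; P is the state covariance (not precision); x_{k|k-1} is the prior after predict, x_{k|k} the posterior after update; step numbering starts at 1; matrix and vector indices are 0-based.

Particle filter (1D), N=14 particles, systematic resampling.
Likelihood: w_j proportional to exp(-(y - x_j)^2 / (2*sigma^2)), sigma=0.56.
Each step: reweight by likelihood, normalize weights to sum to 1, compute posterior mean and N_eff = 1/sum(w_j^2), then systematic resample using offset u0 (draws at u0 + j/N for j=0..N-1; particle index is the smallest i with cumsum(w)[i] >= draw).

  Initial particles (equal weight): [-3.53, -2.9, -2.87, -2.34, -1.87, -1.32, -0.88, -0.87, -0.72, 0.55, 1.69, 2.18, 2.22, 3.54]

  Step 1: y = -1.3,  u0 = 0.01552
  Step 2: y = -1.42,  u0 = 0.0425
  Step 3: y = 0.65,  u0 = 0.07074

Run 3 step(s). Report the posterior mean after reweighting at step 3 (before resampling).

step 1: w=[0.0001, 0.0043, 0.0050, 0.0457, 0.1528, 0.2563, 0.1936, 0.1910, 0.1500, 0.0011, 0.0000, 0.0000, 0.0000, 0.0000]  mean=-1.2023  Neff=5.3292  idx=[3, 4, 4, 5, 5, 5, 5, 6, 6, 7, 7, 7, 8, 8]
step 2: w=[0.0268, 0.0749, 0.0749, 0.1018, 0.1018, 0.1018, 0.1018, 0.0650, 0.0650, 0.0639, 0.0639, 0.0639, 0.0474, 0.0474]  mean=-1.2295  Neff=12.7316  idx=[1, 2, 3, 3, 4, 5, 5, 6, 7, 8, 9, 10, 11, 13]
step 3: w=[0.0002, 0.0002, 0.0111, 0.0111, 0.0111, 0.0111, 0.0111, 0.0111, 0.1288, 0.1288, 0.1352, 0.1352, 0.1352, 0.2699]  mean=-0.8624  Neff=6.1867  idx=[8, 8, 9, 9, 10, 10, 11, 11, 12, 12, 13, 13, 13, 13]

post_mean = -0.8624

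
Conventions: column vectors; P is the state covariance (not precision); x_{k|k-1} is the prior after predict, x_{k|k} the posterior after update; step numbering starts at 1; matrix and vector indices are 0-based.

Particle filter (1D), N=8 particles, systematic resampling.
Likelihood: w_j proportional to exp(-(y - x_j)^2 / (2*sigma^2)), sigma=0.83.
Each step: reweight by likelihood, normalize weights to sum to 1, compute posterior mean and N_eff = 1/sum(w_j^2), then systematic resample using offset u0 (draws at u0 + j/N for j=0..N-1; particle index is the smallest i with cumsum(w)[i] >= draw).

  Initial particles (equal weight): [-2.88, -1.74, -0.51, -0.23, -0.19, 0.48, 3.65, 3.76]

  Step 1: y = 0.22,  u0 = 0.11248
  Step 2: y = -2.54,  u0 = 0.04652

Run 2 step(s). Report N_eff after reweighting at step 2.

N_eff = 4.3085

step 1: w=[0.0003, 0.0179, 0.1973, 0.2508, 0.2571, 0.2766, 0.0001, 0.0000]  mean=-0.1060  Neff=4.0860  idx=[2, 3, 3, 4, 4, 5, 5, 5]
step 2: w=[0.3801, 0.1574, 0.1574, 0.1374, 0.1374, 0.0101, 0.0101, 0.0101]  mean=-0.3039  Neff=4.3085  idx=[0, 0, 0, 1, 2, 2, 3, 4]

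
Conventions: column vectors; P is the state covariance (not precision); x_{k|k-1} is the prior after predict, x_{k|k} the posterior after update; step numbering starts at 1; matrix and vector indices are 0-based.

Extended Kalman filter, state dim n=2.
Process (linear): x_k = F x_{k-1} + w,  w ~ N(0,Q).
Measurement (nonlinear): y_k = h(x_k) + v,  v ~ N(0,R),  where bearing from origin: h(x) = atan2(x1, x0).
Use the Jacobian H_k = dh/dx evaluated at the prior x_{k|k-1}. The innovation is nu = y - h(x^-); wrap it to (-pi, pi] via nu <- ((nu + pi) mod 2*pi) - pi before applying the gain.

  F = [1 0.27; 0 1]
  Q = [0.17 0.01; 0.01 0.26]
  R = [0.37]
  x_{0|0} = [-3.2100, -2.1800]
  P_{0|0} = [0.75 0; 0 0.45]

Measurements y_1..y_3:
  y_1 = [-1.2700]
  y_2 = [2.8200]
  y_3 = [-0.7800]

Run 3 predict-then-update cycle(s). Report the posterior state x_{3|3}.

x_post = [-4.8895, -3.0214]

step 1: x^-=[-3.7986, -2.1800]  P^-=[0.9528 0.1315; 0.1315 0.7100]  H_jac=[0.1136 -0.1980]  S=[0.4042]  K=[0.2035; -0.3109]  nu=[1.3506]  x^+=[-3.5238, -2.5998]  P^+=[0.9361 0.1571; 0.1571 0.6709]
step 2: x^-=[-4.2258, -2.5998]  P^-=[1.2398 0.3482; 0.3482 0.9309]  H_jac=[0.1056 -0.1717]  S=[0.3986]  K=[0.1785; -0.3086]  nu=[-0.8731]  x^+=[-4.3816, -2.3304]  P^+=[1.2271 0.3702; 0.3702 0.8930]
step 3: x^-=[-5.0108, -2.3304]  P^-=[1.6621 0.6213; 0.6213 1.1530]  H_jac=[0.0763 -0.1641]  S=[0.3952]  K=[0.0630; -0.3588]  nu=[1.9263]  x^+=[-4.8895, -3.0214]  P^+=[1.6605 0.6302; 0.6302 1.1021]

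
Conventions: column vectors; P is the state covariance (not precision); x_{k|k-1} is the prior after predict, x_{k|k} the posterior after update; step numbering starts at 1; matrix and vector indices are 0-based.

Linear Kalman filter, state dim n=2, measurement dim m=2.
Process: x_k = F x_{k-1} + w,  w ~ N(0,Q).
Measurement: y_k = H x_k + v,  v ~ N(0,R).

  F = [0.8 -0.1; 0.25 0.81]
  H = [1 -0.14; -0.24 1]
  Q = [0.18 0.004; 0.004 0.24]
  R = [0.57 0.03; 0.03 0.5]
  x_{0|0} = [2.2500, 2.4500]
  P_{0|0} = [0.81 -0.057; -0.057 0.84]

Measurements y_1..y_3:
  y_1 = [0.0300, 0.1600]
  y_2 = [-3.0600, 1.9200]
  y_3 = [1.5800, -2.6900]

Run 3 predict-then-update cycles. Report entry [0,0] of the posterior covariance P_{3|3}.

P_post[0,0] = 0.2111

step 1: x^-=[1.5550, 2.5470]  P^-=[0.7159 0.0624; 0.0624 0.8187]  S=[1.2845 -0.1919; -0.1919 1.3299]  K=[0.5501 -0.0029; 0.0508 0.6116]  nu=[-1.1684, -2.0138]  x^+=[0.9180, 1.2560]  P^+=[0.3266 0.0934; 0.0934 0.3298]
step 2: x^-=[0.6088, 1.2469]  P^-=[0.3774 0.1008; 0.1008 0.5146]  S=[0.9292 -0.0284; -0.0284 0.9880]  K=[0.3916 0.0216; 0.0462 0.4977]  nu=[-3.4942, 0.8193]  x^+=[-0.7417, 1.4933]  P^+=[0.2349 0.0789; 0.0789 0.2692]
step 3: x^-=[-0.7427, 1.0241]  P^-=[0.3204 0.0784; 0.0784 0.4633]  S=[0.8775 -0.0308; -0.0308 0.9441]  K=[0.3531 0.0131; 0.0319 0.4718]  nu=[2.4661, -3.8924]  x^+=[0.0772, -0.7336]  P^+=[0.2111 0.0678; 0.0678 0.2531]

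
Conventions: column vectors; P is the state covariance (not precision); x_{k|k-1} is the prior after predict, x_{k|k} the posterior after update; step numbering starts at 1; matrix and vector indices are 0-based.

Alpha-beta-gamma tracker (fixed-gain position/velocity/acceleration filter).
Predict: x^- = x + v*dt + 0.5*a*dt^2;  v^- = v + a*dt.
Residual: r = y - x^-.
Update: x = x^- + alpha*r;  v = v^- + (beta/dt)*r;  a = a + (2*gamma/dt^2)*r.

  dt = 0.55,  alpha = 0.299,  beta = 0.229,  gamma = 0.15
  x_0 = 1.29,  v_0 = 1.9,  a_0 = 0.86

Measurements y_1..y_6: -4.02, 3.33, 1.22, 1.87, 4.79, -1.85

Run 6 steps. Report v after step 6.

step 1: x_pred=2.4651  r=-6.4851  x^+=0.5260  v^+=-0.3271  a^+=-5.5715
step 2: x_pred=-0.4966  r=3.8266  x^+=0.6476  v^+=-1.7982  a^+=-1.7765
step 3: x_pred=-0.6101  r=1.8301  x^+=-0.0629  v^+=-2.0133  a^+=0.0385
step 4: x_pred=-1.1644  r=3.0344  x^+=-0.2571  v^+=-0.7287  a^+=3.0478
step 5: x_pred=-0.1969  r=4.9869  x^+=1.2942  v^+=3.0240  a^+=7.9936
step 6: x_pred=4.1664  r=-6.0164  x^+=2.3675  v^+=4.9154  a^+=2.0269

v_post = 4.9154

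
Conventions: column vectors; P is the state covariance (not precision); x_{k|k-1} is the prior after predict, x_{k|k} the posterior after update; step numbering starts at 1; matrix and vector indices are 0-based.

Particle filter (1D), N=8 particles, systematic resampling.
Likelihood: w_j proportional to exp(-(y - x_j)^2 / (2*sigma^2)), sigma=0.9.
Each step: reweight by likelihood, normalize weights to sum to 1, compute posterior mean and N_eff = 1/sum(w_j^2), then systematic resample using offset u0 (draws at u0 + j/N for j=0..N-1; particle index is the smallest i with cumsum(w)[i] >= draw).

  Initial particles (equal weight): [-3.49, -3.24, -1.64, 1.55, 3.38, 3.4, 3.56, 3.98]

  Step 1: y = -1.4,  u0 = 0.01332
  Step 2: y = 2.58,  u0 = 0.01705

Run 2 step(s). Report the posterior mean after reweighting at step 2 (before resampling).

post_mean = -1.6400

step 1: w=[0.0581, 0.1066, 0.8313, 0.0040, 0.0000, 0.0000, 0.0000, 0.0000]  mean=-1.9052  Neff=1.4167  idx=[0, 1, 2, 2, 2, 2, 2, 2]
step 2: w=[0.0000, 0.0000, 0.1667, 0.1667, 0.1667, 0.1667, 0.1667, 0.1667]  mean=-1.6400  Neff=6.0001  idx=[2, 2, 3, 4, 5, 5, 6, 7]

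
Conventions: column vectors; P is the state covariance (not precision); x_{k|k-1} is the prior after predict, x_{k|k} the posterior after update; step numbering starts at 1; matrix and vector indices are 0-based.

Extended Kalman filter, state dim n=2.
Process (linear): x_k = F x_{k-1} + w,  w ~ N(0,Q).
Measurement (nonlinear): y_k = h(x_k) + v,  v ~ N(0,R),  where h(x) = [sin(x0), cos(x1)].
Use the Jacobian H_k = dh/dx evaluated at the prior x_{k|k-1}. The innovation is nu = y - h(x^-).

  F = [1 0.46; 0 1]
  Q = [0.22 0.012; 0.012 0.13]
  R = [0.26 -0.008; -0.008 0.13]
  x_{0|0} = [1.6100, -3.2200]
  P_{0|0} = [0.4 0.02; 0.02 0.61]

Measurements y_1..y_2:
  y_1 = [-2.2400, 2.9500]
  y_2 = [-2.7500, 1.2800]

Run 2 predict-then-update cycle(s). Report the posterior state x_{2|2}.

step 1: x^-=[0.1288, -3.2200]  P^-=[0.7675 0.3126; 0.3126 0.7400]  H_jac=[0.9917 0.0000; 0.0000 -0.0783]  S=[1.0148 -0.0323; -0.0323 0.1345]  K=[0.7499 -0.0020; 0.2940 -0.3603]  nu=[-2.3684, 3.9469]  x^+=[-1.6555, -5.3383]  P^+=[0.1966 0.0800; 0.0800 0.6280]
step 2: x^-=[-4.1111, -5.3383]  P^-=[0.6231 0.3809; 0.3809 0.7580]  H_jac=[-0.5657 0.0000; 0.0000 -0.8104]  S=[0.4594 0.1666; 0.1666 0.6278]  K=[-0.6517 -0.3187; -0.1263 -0.9449]  nu=[-3.5746, 0.6941]  x^+=[-2.0027, -5.5427]  P^+=[0.2950 0.0447; 0.0447 0.1503]

x_post = [-2.0027, -5.5427]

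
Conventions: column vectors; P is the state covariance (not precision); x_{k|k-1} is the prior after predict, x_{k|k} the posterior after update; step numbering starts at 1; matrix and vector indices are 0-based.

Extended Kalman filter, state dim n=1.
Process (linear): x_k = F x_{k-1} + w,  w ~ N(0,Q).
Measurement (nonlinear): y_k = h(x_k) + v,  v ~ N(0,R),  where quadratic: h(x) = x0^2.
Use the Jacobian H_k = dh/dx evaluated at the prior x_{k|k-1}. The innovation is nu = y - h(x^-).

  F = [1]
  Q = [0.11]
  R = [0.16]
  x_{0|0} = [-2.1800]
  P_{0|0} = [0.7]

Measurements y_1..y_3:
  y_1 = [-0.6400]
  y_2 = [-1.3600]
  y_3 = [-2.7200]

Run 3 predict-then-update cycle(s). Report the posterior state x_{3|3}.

x_post = [0.3257]

step 1: x^-=[-2.1800]  P^-=[0.8100]  H_jac=[-4.3600]  S=[15.5578]  K=[-0.2270]  nu=[-5.3924]  x^+=[-0.9559]  P^+=[0.0083]
step 2: x^-=[-0.9559]  P^-=[0.1183]  H_jac=[-1.9119]  S=[0.5925]  K=[-0.3818]  nu=[-2.2738]  x^+=[-0.0878]  P^+=[0.0320]
step 3: x^-=[-0.0878]  P^-=[0.1420]  H_jac=[-0.1755]  S=[0.1644]  K=[-0.1516]  nu=[-2.7277]  x^+=[0.3257]  P^+=[0.1382]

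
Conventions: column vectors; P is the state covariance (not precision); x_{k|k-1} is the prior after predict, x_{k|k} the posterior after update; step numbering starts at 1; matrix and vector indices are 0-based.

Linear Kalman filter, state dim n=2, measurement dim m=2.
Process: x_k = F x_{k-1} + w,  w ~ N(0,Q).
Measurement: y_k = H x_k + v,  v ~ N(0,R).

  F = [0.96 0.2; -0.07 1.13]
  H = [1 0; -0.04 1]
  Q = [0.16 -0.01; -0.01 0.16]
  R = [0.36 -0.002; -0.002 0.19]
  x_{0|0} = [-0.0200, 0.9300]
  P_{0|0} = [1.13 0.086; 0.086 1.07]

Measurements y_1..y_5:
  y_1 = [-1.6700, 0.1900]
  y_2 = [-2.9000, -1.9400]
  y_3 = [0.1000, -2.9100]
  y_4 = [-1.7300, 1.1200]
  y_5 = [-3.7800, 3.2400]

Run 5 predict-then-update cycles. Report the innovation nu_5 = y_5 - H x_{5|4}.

innov = [-2.1558, 3.4019]

step 1: x^-=[0.1668, 1.0523]  P^-=[1.2772 0.2480; 0.2480 1.5182]  S=[1.6372 0.1949; 0.1949 1.6904]  K=[0.7769 0.0269; 0.0459 0.8870]  nu=[-1.8368, -0.8556]  x^+=[-1.2833, 0.2091]  P^+=[0.2796 0.0147; 0.0147 0.1690]
step 2: x^-=[-1.1901, 0.3261]  P^-=[0.4301 0.0252; 0.0252 0.3749]  S=[0.7901 0.0060; 0.0060 0.5635]  K=[0.5443 0.0084; 0.0269 0.6631]  nu=[-1.7099, -2.3137]  x^+=[-2.1402, -1.2541]  P^+=[0.1959 0.0083; 0.0083 0.1263]
step 3: x^-=[-2.3055, -1.2673]  P^-=[0.3488 0.0143; 0.0143 0.3209]  S=[0.7088 -0.0016; -0.0016 0.5103]  K=[0.4921 0.0023; 0.0216 0.6278]  nu=[2.4055, -1.7349]  x^+=[-1.1256, -2.3044]  P^+=[0.1772 0.0065; 0.0065 0.1195]
step 4: x^-=[-1.5415, -2.5251]  P^-=[0.3306 0.0121; 0.0121 0.3124]  S=[0.6906 -0.0031; -0.0031 0.5020]  K=[0.4787 0.0007; 0.0203 0.6215]  nu=[-0.1885, 3.5835]  x^+=[-1.6291, -0.3017]  P^+=[0.1723 0.0061; 0.0061 0.1183]
step 5: x^-=[-1.6242, -0.2269]  P^-=[0.3259 0.0117; 0.0117 0.3109]  S=[0.6859 -0.0034; -0.0034 0.5005]  K=[0.4751 0.0005; 0.0201 0.6204]  nu=[-2.1558, 3.4019]  x^+=[-2.6470, 1.8405]  P^+=[0.1710 0.0060; 0.0060 0.1181]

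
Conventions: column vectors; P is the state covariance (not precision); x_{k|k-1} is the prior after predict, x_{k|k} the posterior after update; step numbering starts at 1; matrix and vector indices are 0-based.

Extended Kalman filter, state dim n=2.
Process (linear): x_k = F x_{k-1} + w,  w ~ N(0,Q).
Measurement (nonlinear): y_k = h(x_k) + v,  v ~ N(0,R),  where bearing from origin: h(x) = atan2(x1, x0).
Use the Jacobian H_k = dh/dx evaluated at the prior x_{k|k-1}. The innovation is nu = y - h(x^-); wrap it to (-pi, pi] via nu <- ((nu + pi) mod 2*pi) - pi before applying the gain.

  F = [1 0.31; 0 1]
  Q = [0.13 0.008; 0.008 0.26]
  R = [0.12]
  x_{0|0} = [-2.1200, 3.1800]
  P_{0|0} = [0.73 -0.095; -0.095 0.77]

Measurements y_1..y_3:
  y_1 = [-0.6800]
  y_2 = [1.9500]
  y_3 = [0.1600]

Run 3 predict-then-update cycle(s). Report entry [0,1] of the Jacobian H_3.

step 1: x^-=[-1.1342, 3.1800]  P^-=[0.8751 0.1517; 0.1517 1.0300]  H_jac=[-0.2790 -0.0995]  S=[0.2067]  K=[-1.2540; -0.7005]  nu=[-2.5934]  x^+=[2.1178, 4.9966]  P^+=[0.5500 -0.0299; -0.0299 0.9286]
step 2: x^-=[3.6668, 4.9966]  P^-=[0.7507 0.2660; 0.2660 1.1886]  H_jac=[-0.1301 0.0955]  S=[0.1369]  K=[-0.5278; 0.5759]  nu=[1.0123]  x^+=[3.1325, 5.5796]  P^+=[0.7126 0.3076; 0.3076 1.1431]
step 3: x^-=[4.8622, 5.5796]  P^-=[1.1432 0.6700; 0.6700 1.4031]  H_jac=[-0.1019 0.0888]  S=[0.1308]  K=[-0.4356; 0.4305]  nu=[-0.6940]  x^+=[5.1645, 5.2809]  P^+=[1.1183 0.6945; 0.6945 1.3789]

H_jac[0,1] = 0.0888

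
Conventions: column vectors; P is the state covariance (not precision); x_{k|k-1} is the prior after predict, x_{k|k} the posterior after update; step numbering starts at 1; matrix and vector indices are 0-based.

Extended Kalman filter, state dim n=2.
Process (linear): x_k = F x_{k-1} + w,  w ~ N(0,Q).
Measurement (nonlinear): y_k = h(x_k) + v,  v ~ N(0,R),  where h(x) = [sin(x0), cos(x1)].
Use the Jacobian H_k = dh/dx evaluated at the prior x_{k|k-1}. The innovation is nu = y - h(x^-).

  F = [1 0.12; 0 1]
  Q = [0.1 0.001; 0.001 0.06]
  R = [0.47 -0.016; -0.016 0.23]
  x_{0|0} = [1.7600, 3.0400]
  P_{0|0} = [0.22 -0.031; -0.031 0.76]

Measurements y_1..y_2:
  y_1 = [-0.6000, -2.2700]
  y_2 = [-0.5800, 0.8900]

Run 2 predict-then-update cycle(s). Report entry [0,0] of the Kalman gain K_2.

K[0,0] = -0.4497

step 1: x^-=[2.1248, 3.0400]  P^-=[0.3235 0.0612; 0.0612 0.8200]  H_jac=[-0.5261 0.0000; 0.0000 -0.1014]  S=[0.5595 -0.0127; -0.0127 0.2384]  K=[-0.3051 -0.0423; -0.0656 -0.3523]  nu=[-1.4504, -1.2752]  x^+=[2.6213, 3.5843]  P^+=[0.2713 0.0479; 0.0479 0.7886]
step 2: x^-=[3.0515, 3.5843]  P^-=[0.3942 0.1435; 0.1435 0.8486]  H_jac=[-0.9959 0.0000; 0.0000 0.4284]  S=[0.8610 -0.0772; -0.0772 0.3857]  K=[-0.4497 0.0693; -0.0829 0.9258]  nu=[-0.6700, 1.7936]  x^+=[3.4771, 5.3005]  P^+=[0.2133 0.0540; 0.0540 0.5002]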